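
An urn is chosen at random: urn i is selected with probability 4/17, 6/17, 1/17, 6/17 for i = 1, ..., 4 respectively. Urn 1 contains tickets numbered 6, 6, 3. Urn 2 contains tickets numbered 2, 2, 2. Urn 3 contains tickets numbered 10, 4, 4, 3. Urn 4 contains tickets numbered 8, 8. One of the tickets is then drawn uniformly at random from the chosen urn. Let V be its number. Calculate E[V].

341/68

E[V | urn 1] = (6+6+3)/3 = 5.
E[V | urn 2] = (2+2+2)/3 = 2.
E[V | urn 3] = (10+4+4+3)/4 = 21/4.
E[V | urn 4] = (8+8)/2 = 8.
By the law of total expectation,
E[V] = (4/17)·(5) + (6/17)·(2) + (1/17)·(21/4) + (6/17)·(8) = 341/68.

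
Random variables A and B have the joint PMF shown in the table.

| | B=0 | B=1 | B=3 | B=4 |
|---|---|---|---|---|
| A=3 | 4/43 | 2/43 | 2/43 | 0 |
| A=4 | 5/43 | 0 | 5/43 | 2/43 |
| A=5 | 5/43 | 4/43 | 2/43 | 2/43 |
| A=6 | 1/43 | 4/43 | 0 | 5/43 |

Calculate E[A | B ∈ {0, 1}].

113/25

P(B ∈ {0, 1}) = 25/43.
Σ A·P over the event = 3·(4/43) + 3·(2/43) + 4·(5/43) + 5·(5/43) + 5·(4/43) + 6·(1/43) + 6·(4/43) = 113/43.
E[A | B ∈ {0, 1}] = (113/43) / (25/43) = 113/25.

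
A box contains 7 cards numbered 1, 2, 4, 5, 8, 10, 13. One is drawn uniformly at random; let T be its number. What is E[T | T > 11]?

P(T > 11) = 1/7.
Σ over the event: 13·1/7 = 13/7.
E[T | T > 11] = (13/7) / (1/7) = 13.

13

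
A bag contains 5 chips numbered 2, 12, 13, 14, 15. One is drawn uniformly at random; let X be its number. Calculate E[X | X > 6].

27/2

P(X > 6) = 4/5.
Σ over the event: 12·1/5 + 13·1/5 + 14·1/5 + 15·1/5 = 54/5.
E[X | X > 6] = (54/5) / (4/5) = 27/2.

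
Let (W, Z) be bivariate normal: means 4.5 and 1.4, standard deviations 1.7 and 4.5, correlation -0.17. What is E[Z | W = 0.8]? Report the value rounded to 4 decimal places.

E[Z | W=x] = μ_Z + ρ(σ_Z/σ_W)(x − μ_W) for jointly normal variables.
E[Z | W=0.8] = 1.4 + (-0.17)·(4.5/1.7)·(0.8 − (4.5)) = 1.4 + (-0.45)·(-3.7) = 3.0650.

3.0650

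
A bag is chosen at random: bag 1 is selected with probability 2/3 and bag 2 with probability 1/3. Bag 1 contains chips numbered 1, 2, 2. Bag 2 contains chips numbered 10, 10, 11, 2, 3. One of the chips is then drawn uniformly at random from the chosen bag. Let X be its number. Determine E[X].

158/45

E[X | bag 1] = (1+2+2)/3 = 5/3.
E[X | bag 2] = (10+10+11+2+3)/5 = 36/5.
E[X] = (2/3)·(5/3) + (1/3)·(36/5) = 158/45.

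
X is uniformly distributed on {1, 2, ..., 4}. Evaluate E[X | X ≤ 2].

Given X ≤ 2, X is equally likely to be any of {1, 2}.
E[X | X ≤ 2] = (1 + 2) / 2 = 3/2.

3/2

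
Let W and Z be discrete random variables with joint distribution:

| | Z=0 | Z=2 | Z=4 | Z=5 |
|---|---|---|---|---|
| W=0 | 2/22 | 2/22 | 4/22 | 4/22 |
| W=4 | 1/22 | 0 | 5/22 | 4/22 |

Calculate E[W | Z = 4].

20/9

P(Z = 4) = 9/22.
Σ W·P over the event = 0·(4/22) + 4·(5/22) = 10/11.
E[W | Z = 4] = (10/11) / (9/22) = 20/9.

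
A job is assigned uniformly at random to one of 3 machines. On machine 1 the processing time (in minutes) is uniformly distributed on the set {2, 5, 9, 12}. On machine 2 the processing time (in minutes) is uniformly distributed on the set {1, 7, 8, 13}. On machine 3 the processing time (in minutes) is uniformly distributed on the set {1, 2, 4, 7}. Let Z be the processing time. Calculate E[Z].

71/12

E[Z | machine 1] = (2+5+9+12)/4 = 7.
E[Z | machine 2] = (1+7+8+13)/4 = 29/4.
E[Z | machine 3] = (1+2+4+7)/4 = 7/2.
By the law of total expectation,
E[Z] = (1/3)·(7) + (1/3)·(29/4) + (1/3)·(7/2) = 71/12.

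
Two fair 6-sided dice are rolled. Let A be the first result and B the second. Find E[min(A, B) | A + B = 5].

Outcomes with A + B = 5: (1,4), (2,3), (3,2), (4,1), each with probability 1/36.
E[min(A, B) | A + B = 5] = (1 + 2 + 2 + 1) / 4 = 3/2.

3/2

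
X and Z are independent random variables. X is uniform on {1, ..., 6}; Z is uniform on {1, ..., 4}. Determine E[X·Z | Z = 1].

7/2

Outcomes with Z = 1: (1,1), (2,1), (3,1), (4,1), (5,1), (6,1), each with probability 1/24.
E[X·Z | Z = 1] = (1 + 2 + 3 + 4 + 5 + 6) / 6 = 7/2.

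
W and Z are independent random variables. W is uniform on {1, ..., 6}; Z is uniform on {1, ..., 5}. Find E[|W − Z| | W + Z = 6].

Outcomes with W + Z = 6: (1,5), (2,4), (3,3), (4,2), (5,1), each with probability 1/30.
E[|W − Z| | W + Z = 6] = (4 + 2 + 0 + 2 + 4) / 5 = 12/5.

12/5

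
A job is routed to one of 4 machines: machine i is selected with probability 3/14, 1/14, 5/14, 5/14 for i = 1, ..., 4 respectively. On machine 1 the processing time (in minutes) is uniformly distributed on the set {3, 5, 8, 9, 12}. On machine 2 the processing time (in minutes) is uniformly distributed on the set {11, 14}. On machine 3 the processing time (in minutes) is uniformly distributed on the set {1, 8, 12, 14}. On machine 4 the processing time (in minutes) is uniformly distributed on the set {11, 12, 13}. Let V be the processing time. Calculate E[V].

E[V | machine 1] = (3+5+8+9+12)/5 = 37/5.
E[V | machine 2] = (11+14)/2 = 25/2.
E[V | machine 3] = (1+8+12+14)/4 = 35/4.
E[V | machine 4] = (11+12+13)/3 = 12.
By the law of total expectation,
E[V] = (3/14)·(37/5) + (1/14)·(25/2) + (5/14)·(35/4) + (5/14)·(12) = 2769/280.

2769/280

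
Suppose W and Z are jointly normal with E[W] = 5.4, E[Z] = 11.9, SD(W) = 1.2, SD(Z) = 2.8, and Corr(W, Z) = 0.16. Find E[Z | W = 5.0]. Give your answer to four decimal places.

11.7507

For a bivariate normal, E[Z | W=x] = μ_Z + ρ·(σ_Z/σ_W)·(x − μ_W).
E[Z | W=5.0] = 11.9 + (0.16)·(2.8/1.2)·(5.0 − (5.4)) = 11.9 + (0.37333)·(-0.4) = 11.7507.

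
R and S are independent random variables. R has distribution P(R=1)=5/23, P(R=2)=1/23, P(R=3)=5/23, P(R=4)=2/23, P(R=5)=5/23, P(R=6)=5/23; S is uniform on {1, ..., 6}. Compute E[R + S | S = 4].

P(S = 4) = 1/6.
Summing (R+S)·P(x,y) over outcomes with S = 4 gives 59/46.
E[R + S | S = 4] = (59/46) / (1/6) = 177/23.

177/23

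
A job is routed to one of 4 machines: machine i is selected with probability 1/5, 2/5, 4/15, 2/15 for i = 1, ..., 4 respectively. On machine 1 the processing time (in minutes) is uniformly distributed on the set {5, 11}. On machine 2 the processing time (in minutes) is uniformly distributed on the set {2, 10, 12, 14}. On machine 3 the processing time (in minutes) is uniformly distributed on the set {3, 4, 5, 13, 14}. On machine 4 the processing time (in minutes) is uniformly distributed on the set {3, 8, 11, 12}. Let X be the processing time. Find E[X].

E[X | machine 1] = (5+11)/2 = 8.
E[X | machine 2] = (2+10+12+14)/4 = 19/2.
E[X | machine 3] = (3+4+5+13+14)/5 = 39/5.
E[X | machine 4] = (3+8+11+12)/4 = 17/2.
By the law of total expectation,
E[X] = (1/5)·(8) + (2/5)·(19/2) + (4/15)·(39/5) + (2/15)·(17/2) = 646/75.

646/75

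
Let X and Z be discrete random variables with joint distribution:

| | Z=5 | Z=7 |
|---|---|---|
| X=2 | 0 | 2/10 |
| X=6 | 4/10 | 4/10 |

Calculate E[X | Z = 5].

6

P(Z = 5) = 2/5.
Σ X·P over the event = 6·(4/10) = 12/5.
E[X | Z = 5] = (12/5) / (2/5) = 6.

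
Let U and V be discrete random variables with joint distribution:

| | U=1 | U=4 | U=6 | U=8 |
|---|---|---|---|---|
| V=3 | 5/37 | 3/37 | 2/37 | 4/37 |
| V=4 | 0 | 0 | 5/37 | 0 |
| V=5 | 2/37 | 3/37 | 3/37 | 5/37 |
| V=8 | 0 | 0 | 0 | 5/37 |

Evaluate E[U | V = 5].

72/13

P(V = 5) = 13/37.
Σ U·P over the event = 1·(2/37) + 4·(3/37) + 6·(3/37) + 8·(5/37) = 72/37.
E[U | V = 5] = (72/37) / (13/37) = 72/13.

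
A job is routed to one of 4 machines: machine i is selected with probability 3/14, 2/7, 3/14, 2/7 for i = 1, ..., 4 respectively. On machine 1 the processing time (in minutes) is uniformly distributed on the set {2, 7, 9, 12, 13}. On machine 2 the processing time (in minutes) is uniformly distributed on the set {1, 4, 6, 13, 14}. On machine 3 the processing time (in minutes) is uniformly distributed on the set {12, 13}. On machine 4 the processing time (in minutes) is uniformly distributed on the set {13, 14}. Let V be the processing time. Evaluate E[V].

E[V | machine 1] = (2+7+9+12+13)/5 = 43/5.
E[V | machine 2] = (1+4+6+13+14)/5 = 38/5.
E[V | machine 3] = (12+13)/2 = 25/2.
E[V | machine 4] = (13+14)/2 = 27/2.
By the law of total expectation,
E[V] = (3/14)·(43/5) + (2/7)·(38/5) + (3/14)·(25/2) + (2/7)·(27/2) = 211/20.

211/20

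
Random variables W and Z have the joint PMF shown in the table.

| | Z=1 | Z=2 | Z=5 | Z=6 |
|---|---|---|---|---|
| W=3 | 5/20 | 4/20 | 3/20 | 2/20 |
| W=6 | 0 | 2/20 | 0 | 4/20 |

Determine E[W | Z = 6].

P(Z = 6) = 3/10.
Summing W·P(W=x,Z=y) over the conditioning event gives 3/2.
E[W | Z = 6] = (3/2) / (3/10) = 5.

5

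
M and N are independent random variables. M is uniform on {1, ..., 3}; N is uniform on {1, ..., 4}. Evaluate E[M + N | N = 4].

Outcomes with N = 4: (1,4), (2,4), (3,4), each with probability 1/12.
E[M + N | N = 4] = (5 + 6 + 7) / 3 = 6.

6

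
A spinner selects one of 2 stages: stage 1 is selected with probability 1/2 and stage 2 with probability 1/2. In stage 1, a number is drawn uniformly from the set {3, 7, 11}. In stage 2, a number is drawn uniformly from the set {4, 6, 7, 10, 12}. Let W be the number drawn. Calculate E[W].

E[W | stage 1] = (3+7+11)/3 = 7.
E[W | stage 2] = (4+6+7+10+12)/5 = 39/5.
E[W] = (1/2)·(7) + (1/2)·(39/5) = 37/5.

37/5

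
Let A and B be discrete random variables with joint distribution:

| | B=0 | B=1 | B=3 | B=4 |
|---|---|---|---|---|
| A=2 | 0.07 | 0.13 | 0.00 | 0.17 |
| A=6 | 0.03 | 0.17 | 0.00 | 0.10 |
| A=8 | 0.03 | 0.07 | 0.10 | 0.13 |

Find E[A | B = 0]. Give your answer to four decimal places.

4.3077

P(B = 0) = 0.13.
Σ A·P over the event = 2·(0.07) + 6·(0.03) + 8·(0.03) = 0.56.
E[A | B = 0] = (0.56) / (0.13) = 4.3077.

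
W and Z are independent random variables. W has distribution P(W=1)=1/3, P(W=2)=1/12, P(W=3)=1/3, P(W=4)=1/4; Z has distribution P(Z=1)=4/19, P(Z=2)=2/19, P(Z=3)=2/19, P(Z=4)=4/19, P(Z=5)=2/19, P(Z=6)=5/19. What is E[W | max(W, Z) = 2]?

10/7

P(max(W, Z) = 2) = 7/114.
Summing W·P(x,y) over outcomes with max(W, Z) = 2 gives 5/57.
E[W | max(W, Z) = 2] = (5/57) / (7/114) = 10/7.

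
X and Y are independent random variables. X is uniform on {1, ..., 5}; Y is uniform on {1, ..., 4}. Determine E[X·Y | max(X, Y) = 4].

Outcomes with max(X, Y) = 4: (1,4), (2,4), (3,4), (4,1), (4,2), (4,3), (4,4), each with probability 1/20.
E[X·Y | max(X, Y) = 4] = (4 + 8 + 12 + 4 + 8 + 12 + 16) / 7 = 64/7.

64/7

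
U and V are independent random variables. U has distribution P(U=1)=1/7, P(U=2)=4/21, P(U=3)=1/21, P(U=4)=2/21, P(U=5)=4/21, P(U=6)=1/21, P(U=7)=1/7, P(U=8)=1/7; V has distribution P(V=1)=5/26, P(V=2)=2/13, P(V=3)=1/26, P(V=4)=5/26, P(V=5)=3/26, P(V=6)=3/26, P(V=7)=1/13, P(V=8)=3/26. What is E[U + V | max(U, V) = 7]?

346/33

P(max(U, V) = 7) = 33/182.
Summing (U+V)·P(x,y) over outcomes with max(U, V) = 7 gives 173/91.
E[U + V | max(U, V) = 7] = (173/91) / (33/182) = 346/33.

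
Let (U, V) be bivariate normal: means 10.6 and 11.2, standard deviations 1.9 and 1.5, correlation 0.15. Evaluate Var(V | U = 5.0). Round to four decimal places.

2.1994

Var(V | U=x) = (1 − ρ²)·σ_V².
Var(V | U=5.0) = (1.5)²·(1 − (0.15)²) = 2.25·0.9775 = 2.1994.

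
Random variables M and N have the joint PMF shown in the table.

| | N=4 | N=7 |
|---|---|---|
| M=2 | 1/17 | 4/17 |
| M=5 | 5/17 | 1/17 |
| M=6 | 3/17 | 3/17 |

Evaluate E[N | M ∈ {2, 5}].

59/11

P(M ∈ {2, 5}) = 11/17.
Summing N·P(M=x,N=y) over the conditioning event gives 59/17.
E[N | M ∈ {2, 5}] = (59/17) / (11/17) = 59/11.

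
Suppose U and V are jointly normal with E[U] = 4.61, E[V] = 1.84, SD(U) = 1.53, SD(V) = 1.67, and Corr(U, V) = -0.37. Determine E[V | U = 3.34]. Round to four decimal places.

For a bivariate normal, E[V | U=x] = μ_V + ρ·(σ_V/σ_U)·(x − μ_U).
E[V | U=3.34] = 1.84 + (-0.37)·(1.67/1.53)·(3.34 − (4.61)) = 1.84 + (-0.40386)·(-1.27) = 2.3529.

2.3529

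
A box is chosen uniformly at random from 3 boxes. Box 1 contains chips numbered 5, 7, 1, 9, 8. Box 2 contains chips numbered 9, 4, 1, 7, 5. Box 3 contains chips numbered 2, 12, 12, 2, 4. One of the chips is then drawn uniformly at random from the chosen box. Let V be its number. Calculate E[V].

88/15

E[V | box 1] = (5+7+1+9+8)/5 = 6.
E[V | box 2] = (9+4+1+7+5)/5 = 26/5.
E[V | box 3] = (2+12+12+2+4)/5 = 32/5.
By the law of total expectation,
E[V] = (1/3)·(6) + (1/3)·(26/5) + (1/3)·(32/5) = 88/15.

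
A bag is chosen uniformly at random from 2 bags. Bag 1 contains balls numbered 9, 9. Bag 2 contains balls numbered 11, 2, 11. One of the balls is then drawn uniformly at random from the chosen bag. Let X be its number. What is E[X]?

17/2

E[X | bag 1] = (9+9)/2 = 9.
E[X | bag 2] = (11+2+11)/3 = 8.
E[X] = (1/2)·(9) + (1/2)·(8) = 17/2.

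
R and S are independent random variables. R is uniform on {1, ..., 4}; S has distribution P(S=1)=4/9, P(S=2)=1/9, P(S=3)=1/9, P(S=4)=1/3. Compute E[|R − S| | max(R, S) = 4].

11/6

P(max(R, S) = 4) = 1/2.
Summing |R−S|·P(x,y) over outcomes with max(R, S) = 4 gives 11/12.
E[|R − S| | max(R, S) = 4] = (11/12) / (1/2) = 11/6.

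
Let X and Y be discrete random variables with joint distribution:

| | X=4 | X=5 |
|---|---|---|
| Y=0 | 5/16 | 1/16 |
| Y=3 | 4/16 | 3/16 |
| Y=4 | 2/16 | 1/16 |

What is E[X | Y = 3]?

31/7

P(Y = 3) = 7/16.
Σ X·P over the event = 4·(4/16) + 5·(3/16) = 31/16.
E[X | Y = 3] = (31/16) / (7/16) = 31/7.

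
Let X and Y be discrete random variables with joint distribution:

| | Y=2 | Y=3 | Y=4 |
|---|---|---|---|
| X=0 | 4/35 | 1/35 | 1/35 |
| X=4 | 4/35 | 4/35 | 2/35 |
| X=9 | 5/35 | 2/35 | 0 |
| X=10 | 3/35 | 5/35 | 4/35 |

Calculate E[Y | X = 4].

14/5

P(X = 4) = 2/7.
Σ Y·P over the event = 2·(4/35) + 3·(4/35) + 4·(2/35) = 4/5.
E[Y | X = 4] = (4/5) / (2/7) = 14/5.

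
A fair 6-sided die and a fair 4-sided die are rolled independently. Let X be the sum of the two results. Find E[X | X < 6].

P(X < 6) = 5/12.
Σ over the event: 2·1/24 + 3·1/12 + 4·1/8 + 5·1/6 = 5/3.
E[X | X < 6] = (5/3) / (5/12) = 4.

4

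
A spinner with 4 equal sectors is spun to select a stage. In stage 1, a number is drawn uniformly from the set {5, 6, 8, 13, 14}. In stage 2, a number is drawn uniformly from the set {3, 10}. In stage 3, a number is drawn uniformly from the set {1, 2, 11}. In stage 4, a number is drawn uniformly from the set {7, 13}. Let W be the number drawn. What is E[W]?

911/120

E[W | stage 1] = (5+6+8+13+14)/5 = 46/5.
E[W | stage 2] = (3+10)/2 = 13/2.
E[W | stage 3] = (1+2+11)/3 = 14/3.
E[W | stage 4] = (7+13)/2 = 10.
E[W] = (1/4)·(46/5) + (1/4)·(13/2) + (1/4)·(14/3) + (1/4)·(10) = 911/120.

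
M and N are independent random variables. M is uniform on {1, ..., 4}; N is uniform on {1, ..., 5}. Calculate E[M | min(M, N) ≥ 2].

P(min(M, N) ≥ 2) = 3/5.
Summing M·P(x,y) over outcomes with min(M, N) ≥ 2 gives 9/5.
E[M | min(M, N) ≥ 2] = (9/5) / (3/5) = 3.

3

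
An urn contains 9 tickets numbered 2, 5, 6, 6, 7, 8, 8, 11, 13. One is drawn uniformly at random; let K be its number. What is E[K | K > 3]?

P(K > 3) = 8/9.
Σ over the event: 5·1/9 + 6·2/9 + 7·1/9 + 8·2/9 + 11·1/9 + 13·1/9 = 64/9.
E[K | K > 3] = (64/9) / (8/9) = 8.

8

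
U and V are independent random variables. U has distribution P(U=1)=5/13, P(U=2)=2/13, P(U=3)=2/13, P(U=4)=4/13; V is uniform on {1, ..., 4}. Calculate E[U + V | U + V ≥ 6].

61/9

P(U + V ≥ 6) = 9/26.
Summing (U+V)·P(x,y) over outcomes with U + V ≥ 6 gives 61/26.
E[U + V | U + V ≥ 6] = (61/26) / (9/26) = 61/9.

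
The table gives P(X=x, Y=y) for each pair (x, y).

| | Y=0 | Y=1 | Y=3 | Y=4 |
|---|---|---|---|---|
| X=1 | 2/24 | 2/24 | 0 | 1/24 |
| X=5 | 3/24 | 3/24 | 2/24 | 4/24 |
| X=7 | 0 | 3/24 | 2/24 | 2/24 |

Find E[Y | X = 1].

P(X = 1) = 5/24.
Σ Y·P over the event = 0·(2/24) + 1·(2/24) + 4·(1/24) = 1/4.
E[Y | X = 1] = (1/4) / (5/24) = 6/5.

6/5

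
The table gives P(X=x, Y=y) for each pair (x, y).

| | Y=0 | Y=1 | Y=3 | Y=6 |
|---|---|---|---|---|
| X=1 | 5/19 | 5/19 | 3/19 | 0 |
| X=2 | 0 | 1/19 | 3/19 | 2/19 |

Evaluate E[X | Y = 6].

2

P(Y = 6) = 2/19.
Σ X·P over the event = 2·(2/19) = 4/19.
E[X | Y = 6] = (4/19) / (2/19) = 2.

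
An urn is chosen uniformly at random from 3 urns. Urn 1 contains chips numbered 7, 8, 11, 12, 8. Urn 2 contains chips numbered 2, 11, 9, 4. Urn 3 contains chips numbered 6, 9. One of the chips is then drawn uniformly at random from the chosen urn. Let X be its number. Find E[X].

116/15

E[X | urn 1] = (7+8+11+12+8)/5 = 46/5.
E[X | urn 2] = (2+11+9+4)/4 = 13/2.
E[X | urn 3] = (6+9)/2 = 15/2.
E[X] = (1/3)·(46/5) + (1/3)·(13/2) + (1/3)·(15/2) = 116/15.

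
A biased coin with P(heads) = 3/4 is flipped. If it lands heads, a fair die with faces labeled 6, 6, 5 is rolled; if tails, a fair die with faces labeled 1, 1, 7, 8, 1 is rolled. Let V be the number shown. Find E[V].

E[V | heads] = (6+6+5)/3 = 17/3.
E[V | tails] = (1+1+7+8+1)/5 = 18/5.
E[V] = (3/4)·(17/3) + (1/4)·(18/5) = 103/20.

103/20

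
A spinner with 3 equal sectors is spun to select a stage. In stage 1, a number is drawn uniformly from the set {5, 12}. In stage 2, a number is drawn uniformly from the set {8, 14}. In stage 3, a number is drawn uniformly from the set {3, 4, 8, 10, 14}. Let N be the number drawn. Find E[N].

E[N | stage 1] = (5+12)/2 = 17/2.
E[N | stage 2] = (8+14)/2 = 11.
E[N | stage 3] = (3+4+8+10+14)/5 = 39/5.
By the law of total expectation,
E[N] = (1/3)·(17/2) + (1/3)·(11) + (1/3)·(39/5) = 91/10.

91/10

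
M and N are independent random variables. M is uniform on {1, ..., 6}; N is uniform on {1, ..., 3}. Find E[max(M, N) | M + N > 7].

17/3

Outcomes with M + N > 7: (5,3), (6,2), (6,3), each with probability 1/18.
E[max(M, N) | M + N > 7] = (5 + 6 + 6) / 3 = 17/3.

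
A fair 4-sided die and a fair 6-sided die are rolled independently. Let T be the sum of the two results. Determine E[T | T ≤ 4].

P(T ≤ 4) = 1/4.
Σ over the event: 2·1/24 + 3·1/12 + 4·1/8 = 5/6.
E[T | T ≤ 4] = (5/6) / (1/4) = 10/3.

10/3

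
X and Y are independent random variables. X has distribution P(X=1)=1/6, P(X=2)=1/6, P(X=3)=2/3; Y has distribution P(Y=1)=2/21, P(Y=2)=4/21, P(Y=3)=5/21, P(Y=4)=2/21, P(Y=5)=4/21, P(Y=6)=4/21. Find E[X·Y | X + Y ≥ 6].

P(X + Y ≥ 6) = 13/21.
Summing XY·P(x,y) over outcomes with X + Y ≥ 6 gives 68/9.
E[X·Y | X + Y ≥ 6] = (68/9) / (13/21) = 476/39.

476/39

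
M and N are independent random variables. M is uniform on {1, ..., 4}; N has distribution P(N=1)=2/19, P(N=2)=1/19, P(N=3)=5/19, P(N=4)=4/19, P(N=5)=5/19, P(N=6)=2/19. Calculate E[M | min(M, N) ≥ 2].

3

P(min(M, N) ≥ 2) = 51/76.
Summing M·P(x,y) over outcomes with min(M, N) ≥ 2 gives 153/76.
E[M | min(M, N) ≥ 2] = (153/76) / (51/76) = 3.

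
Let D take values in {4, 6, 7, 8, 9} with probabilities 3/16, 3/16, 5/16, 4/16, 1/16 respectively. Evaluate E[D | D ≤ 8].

P(D ≤ 8) = 15/16.
Σ over the event: 4·3/16 + 6·3/16 + 7·5/16 + 8·1/4 = 97/16.
E[D | D ≤ 8] = (97/16) / (15/16) = 97/15.

97/15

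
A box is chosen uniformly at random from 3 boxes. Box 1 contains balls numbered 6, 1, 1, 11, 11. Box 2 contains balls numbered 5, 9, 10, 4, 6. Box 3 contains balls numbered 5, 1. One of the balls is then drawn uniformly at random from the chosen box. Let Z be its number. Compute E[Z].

79/15

E[Z | box 1] = (6+1+1+11+11)/5 = 6.
E[Z | box 2] = (5+9+10+4+6)/5 = 34/5.
E[Z | box 3] = (5+1)/2 = 3.
By the law of total expectation,
E[Z] = (1/3)·(6) + (1/3)·(34/5) + (1/3)·(3) = 79/15.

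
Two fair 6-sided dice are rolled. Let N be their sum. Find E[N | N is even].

P(N is even) = 1/2.
Σ over the event: 2·1/36 + 4·1/12 + 6·5/36 + 8·5/36 + 10·1/12 + 12·1/36 = 7/2.
E[N | N is even] = (7/2) / (1/2) = 7.

7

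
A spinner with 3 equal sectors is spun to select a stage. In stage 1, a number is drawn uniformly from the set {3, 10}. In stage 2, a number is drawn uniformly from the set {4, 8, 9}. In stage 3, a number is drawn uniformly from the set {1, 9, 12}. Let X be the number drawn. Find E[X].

E[X | stage 1] = (3+10)/2 = 13/2.
E[X | stage 2] = (4+8+9)/3 = 7.
E[X | stage 3] = (1+9+12)/3 = 22/3.
By the law of total expectation,
E[X] = (1/3)·(13/2) + (1/3)·(7) + (1/3)·(22/3) = 125/18.

125/18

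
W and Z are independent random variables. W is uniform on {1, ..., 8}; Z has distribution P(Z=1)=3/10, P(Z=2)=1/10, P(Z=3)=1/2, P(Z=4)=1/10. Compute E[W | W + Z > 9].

P(W + Z > 9) = 7/40.
Summing W·P(x,y) over outcomes with W + Z > 9 gives 13/10.
E[W | W + Z > 9] = (13/10) / (7/40) = 52/7.

52/7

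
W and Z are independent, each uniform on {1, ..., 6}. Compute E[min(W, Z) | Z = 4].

3

Outcomes with Z = 4: (1,4), (2,4), (3,4), (4,4), (5,4), (6,4), each with probability 1/36.
E[min(W, Z) | Z = 4] = (1 + 2 + 3 + 4 + 4 + 4) / 6 = 3.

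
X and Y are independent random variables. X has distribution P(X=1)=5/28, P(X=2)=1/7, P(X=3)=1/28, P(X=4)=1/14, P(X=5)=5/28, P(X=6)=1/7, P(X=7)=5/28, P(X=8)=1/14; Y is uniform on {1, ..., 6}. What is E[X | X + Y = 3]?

13/9

P(X + Y = 3) = 3/56.
Summing X·P(x,y) over outcomes with X + Y = 3 gives 13/168.
E[X | X + Y = 3] = (13/168) / (3/56) = 13/9.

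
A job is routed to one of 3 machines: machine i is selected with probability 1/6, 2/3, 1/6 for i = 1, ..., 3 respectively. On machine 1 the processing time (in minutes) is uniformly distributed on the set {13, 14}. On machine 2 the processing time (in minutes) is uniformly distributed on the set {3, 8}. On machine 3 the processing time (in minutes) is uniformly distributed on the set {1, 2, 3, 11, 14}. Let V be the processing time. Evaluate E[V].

E[V | machine 1] = (13+14)/2 = 27/2.
E[V | machine 2] = (3+8)/2 = 11/2.
E[V | machine 3] = (1+2+3+11+14)/5 = 31/5.
E[V] = (1/6)·(27/2) + (2/3)·(11/2) + (1/6)·(31/5) = 139/20.

139/20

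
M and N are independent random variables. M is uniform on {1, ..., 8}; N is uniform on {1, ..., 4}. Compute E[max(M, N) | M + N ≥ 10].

P(M + N ≥ 10) = 3/16.
Summing max(M,N)·P(x,y) over outcomes with M + N ≥ 10 gives 11/8.
E[max(M, N) | M + N ≥ 10] = (11/8) / (3/16) = 22/3.

22/3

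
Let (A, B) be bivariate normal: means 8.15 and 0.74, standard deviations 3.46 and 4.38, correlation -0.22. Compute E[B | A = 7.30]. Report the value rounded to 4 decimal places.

0.9767

E[B | A=x] = μ_B + ρ(σ_B/σ_A)(x − μ_A) for jointly normal variables.
E[B | A=7.30] = 0.74 + (-0.22)·(4.38/3.46)·(7.30 − (8.15)) = 0.74 + (-0.2785)·(-0.85) = 0.9767.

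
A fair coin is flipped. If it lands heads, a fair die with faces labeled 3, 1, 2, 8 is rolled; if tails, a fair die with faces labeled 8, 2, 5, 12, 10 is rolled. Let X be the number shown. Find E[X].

E[X | heads] = (3+1+2+8)/4 = 7/2.
E[X | tails] = (8+2+5+12+10)/5 = 37/5.
By the law of total expectation,
E[X] = (1/2)·(7/2) + (1/2)·(37/5) = 109/20.

109/20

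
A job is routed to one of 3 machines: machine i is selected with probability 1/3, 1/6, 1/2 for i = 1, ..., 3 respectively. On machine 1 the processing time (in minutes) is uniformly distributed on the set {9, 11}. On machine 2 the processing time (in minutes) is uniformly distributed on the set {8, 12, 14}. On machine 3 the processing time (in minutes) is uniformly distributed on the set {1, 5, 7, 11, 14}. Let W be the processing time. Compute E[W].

E[W | machine 1] = (9+11)/2 = 10.
E[W | machine 2] = (8+12+14)/3 = 34/3.
E[W | machine 3] = (1+5+7+11+14)/5 = 38/5.
E[W] = (1/3)·(10) + (1/6)·(34/3) + (1/2)·(38/5) = 406/45.

406/45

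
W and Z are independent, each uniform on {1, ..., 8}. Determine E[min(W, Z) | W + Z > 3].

P(W + Z > 3) = 61/64.
Summing min(W,Z)·P(x,y) over outcomes with W + Z > 3 gives 201/64.
E[min(W, Z) | W + Z > 3] = (201/64) / (61/64) = 201/61.

201/61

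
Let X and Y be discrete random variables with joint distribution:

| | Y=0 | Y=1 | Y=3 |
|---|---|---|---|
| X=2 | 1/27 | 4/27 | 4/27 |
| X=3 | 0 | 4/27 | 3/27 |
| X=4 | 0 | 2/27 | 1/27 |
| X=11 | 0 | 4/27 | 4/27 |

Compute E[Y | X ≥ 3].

17/9

P(X ≥ 3) = 2/3.
Σ Y·P over the event = 1·(4/27) + 3·(3/27) + 1·(2/27) + 3·(1/27) + 1·(4/27) + 3·(4/27) = 34/27.
E[Y | X ≥ 3] = (34/27) / (2/3) = 17/9.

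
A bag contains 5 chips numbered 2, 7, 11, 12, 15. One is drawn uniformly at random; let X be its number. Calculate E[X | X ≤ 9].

P(X ≤ 9) = 2/5.
Σ over the event: 2·1/5 + 7·1/5 = 9/5.
E[X | X ≤ 9] = (9/5) / (2/5) = 9/2.

9/2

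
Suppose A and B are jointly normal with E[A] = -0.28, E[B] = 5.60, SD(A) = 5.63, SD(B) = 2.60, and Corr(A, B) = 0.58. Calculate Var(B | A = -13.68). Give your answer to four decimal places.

4.4859

For a bivariate normal, Var(B | A=x) = σ_B²(1 − ρ²).
Var(B | A=-13.68) = (2.60)²·(1 − (0.58)²) = 6.76·0.6636 = 4.4859.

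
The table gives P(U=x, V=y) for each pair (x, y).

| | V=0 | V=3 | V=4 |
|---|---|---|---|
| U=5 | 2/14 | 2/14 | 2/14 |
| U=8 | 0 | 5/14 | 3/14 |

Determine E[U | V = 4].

P(V = 4) = 5/14.
Σ U·P over the event = 5·(2/14) + 8·(3/14) = 17/7.
E[U | V = 4] = (17/7) / (5/14) = 34/5.

34/5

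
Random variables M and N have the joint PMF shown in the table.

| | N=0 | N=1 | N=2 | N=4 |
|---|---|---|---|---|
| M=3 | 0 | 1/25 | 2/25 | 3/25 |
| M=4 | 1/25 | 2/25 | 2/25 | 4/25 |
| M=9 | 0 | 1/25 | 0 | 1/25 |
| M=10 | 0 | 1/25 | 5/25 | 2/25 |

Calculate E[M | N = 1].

P(N = 1) = 1/5.
Σ M·P over the event = 3·(1/25) + 4·(2/25) + 9·(1/25) + 10·(1/25) = 6/5.
E[M | N = 1] = (6/5) / (1/5) = 6.

6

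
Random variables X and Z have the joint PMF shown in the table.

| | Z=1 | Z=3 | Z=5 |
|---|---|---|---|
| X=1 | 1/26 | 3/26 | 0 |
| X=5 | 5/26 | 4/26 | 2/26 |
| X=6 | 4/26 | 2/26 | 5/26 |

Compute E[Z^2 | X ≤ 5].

P(X ≤ 5) = 15/26.
Σ Z^2·P over the event = 1·(1/26) + 9·(3/26) + 1·(5/26) + 9·(4/26) + 25·(2/26) = 119/26.
E[Z^2 | X ≤ 5] = (119/26) / (15/26) = 119/15.

119/15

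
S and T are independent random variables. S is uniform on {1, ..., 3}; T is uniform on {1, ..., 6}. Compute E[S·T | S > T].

Outcomes with S > T: (2,1), (3,1), (3,2), each with probability 1/18.
E[S·T | S > T] = (2 + 3 + 6) / 3 = 11/3.

11/3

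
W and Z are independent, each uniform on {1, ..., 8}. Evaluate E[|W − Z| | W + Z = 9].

4

Outcomes with W + Z = 9: (1,8), (2,7), (3,6), (4,5), (5,4), (6,3), (7,2), (8,1), each with probability 1/64.
E[|W − Z| | W + Z = 9] = (7 + 5 + 3 + 1 + 1 + 3 + 5 + 7) / 8 = 4.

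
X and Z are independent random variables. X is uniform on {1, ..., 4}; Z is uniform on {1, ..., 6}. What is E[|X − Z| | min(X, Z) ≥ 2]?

23/15

P(min(X, Z) ≥ 2) = 5/8.
Summing |X−Z|·P(x,y) over outcomes with min(X, Z) ≥ 2 gives 23/24.
E[|X − Z| | min(X, Z) ≥ 2] = (23/24) / (5/8) = 23/15.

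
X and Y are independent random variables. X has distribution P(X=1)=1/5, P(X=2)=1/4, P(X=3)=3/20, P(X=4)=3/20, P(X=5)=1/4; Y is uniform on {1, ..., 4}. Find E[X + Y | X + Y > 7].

109/13

P(X + Y > 7) = 13/80.
Summing (X+Y)·P(x,y) over outcomes with X + Y > 7 gives 109/80.
E[X + Y | X + Y > 7] = (109/80) / (13/80) = 109/13.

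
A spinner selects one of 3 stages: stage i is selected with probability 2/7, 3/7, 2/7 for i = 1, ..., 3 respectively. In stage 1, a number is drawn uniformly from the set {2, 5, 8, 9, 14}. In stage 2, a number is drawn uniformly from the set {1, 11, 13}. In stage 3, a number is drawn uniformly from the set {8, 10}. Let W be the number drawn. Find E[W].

E[W | stage 1] = (2+5+8+9+14)/5 = 38/5.
E[W | stage 2] = (1+11+13)/3 = 25/3.
E[W | stage 3] = (8+10)/2 = 9.
By the law of total expectation,
E[W] = (2/7)·(38/5) + (3/7)·(25/3) + (2/7)·(9) = 291/35.

291/35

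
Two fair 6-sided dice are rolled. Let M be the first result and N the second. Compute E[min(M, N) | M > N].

P(M > N) = 5/12.
Summing min(M,N)·P(x,y) over outcomes with M > N gives 35/36.
E[min(M, N) | M > N] = (35/36) / (5/12) = 7/3.

7/3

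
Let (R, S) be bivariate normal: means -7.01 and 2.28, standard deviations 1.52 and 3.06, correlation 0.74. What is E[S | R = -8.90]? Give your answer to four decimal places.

-0.5356

E[S | R=x] = μ_S + ρ(σ_S/σ_R)(x − μ_R) for jointly normal variables.
E[S | R=-8.90] = 2.28 + (0.74)·(3.06/1.52)·(-8.90 − (-7.01)) = 2.28 + (1.48974)·(-1.89) = -0.5356.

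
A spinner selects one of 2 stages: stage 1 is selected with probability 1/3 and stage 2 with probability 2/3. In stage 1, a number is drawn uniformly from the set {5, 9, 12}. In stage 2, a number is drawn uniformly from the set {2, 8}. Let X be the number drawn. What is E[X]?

56/9

E[X | stage 1] = (5+9+12)/3 = 26/3.
E[X | stage 2] = (2+8)/2 = 5.
E[X] = (1/3)·(26/3) + (2/3)·(5) = 56/9.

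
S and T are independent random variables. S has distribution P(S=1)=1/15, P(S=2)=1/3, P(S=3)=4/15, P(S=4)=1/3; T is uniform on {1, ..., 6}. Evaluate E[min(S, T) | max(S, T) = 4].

P(max(S, T) = 4) = 1/3.
Summing min(S,T)·P(x,y) over outcomes with max(S, T) = 4 gives 73/90.
E[min(S, T) | max(S, T) = 4] = (73/90) / (1/3) = 73/30.

73/30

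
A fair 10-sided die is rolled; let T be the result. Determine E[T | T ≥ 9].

Given T ≥ 9, T is equally likely to be any of {9, 10}.
E[T | T ≥ 9] = (9 + 10) / 2 = 19/2.

19/2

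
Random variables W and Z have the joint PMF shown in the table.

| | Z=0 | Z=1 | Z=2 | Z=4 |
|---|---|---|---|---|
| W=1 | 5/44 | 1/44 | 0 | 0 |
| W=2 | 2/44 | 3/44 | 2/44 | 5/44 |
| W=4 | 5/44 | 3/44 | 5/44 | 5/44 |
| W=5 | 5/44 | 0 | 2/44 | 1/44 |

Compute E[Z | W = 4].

P(W = 4) = 9/22.
Σ Z·P over the event = 0·(5/44) + 1·(3/44) + 2·(5/44) + 4·(5/44) = 3/4.
E[Z | W = 4] = (3/4) / (9/22) = 11/6.

11/6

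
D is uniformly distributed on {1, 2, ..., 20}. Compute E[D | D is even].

11

Given D is even, D is equally likely to be any of {2, 4, 6, 8, 10, 12, 14, 16, 18, 20}.
E[D | D is even] = (2 + 4 + 6 + 8 + 10 + 12 + 14 + 16 + 18 + 20) / 10 = 11.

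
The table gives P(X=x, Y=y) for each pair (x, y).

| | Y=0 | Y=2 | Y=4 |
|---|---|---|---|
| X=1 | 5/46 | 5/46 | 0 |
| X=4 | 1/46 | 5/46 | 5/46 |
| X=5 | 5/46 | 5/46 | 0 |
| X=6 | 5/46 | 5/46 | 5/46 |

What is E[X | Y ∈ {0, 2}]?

4

P(Y ∈ {0, 2}) = 18/23.
Σ X·P over the event = 1·(5/46) + 1·(5/46) + 4·(1/46) + 4·(5/46) + 5·(5/46) + 5·(5/46) + 6·(5/46) + 6·(5/46) = 72/23.
E[X | Y ∈ {0, 2}] = (72/23) / (18/23) = 4.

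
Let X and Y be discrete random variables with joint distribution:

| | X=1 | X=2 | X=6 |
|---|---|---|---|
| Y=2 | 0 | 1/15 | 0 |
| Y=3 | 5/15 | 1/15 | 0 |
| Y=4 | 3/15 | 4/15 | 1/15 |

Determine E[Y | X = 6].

4

P(X = 6) = 1/15.
Summing Y·P(X=x,Y=y) over the conditioning event gives 4/15.
E[Y | X = 6] = (4/15) / (1/15) = 4.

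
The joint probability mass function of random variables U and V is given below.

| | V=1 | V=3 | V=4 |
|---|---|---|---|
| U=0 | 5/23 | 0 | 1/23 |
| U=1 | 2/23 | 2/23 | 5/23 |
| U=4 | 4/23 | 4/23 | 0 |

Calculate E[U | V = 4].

P(V = 4) = 6/23.
Σ U·P over the event = 0·(1/23) + 1·(5/23) = 5/23.
E[U | V = 4] = (5/23) / (6/23) = 5/6.

5/6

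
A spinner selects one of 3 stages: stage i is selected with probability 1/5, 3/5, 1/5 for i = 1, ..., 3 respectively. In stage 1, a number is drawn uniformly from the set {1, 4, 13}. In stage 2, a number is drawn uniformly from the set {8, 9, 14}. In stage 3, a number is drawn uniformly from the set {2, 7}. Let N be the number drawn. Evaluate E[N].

83/10

E[N | stage 1] = (1+4+13)/3 = 6.
E[N | stage 2] = (8+9+14)/3 = 31/3.
E[N | stage 3] = (2+7)/2 = 9/2.
By the law of total expectation,
E[N] = (1/5)·(6) + (3/5)·(31/3) + (1/5)·(9/2) = 83/10.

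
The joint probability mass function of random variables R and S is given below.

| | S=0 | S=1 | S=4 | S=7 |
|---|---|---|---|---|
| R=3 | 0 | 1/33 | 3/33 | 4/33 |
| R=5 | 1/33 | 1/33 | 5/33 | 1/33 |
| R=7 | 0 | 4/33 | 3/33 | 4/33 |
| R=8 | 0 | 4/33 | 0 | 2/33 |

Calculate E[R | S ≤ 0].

P(S ≤ 0) = 1/33.
Σ R·P over the event = 5·(1/33) = 5/33.
E[R | S ≤ 0] = (5/33) / (1/33) = 5.

5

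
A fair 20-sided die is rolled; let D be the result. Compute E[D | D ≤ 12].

13/2

Given D ≤ 12, D is equally likely to be any of {1, 2, 3, 4, 5, 6, 7, 8, 9, 10, 11, 12}.
E[D | D ≤ 12] = (1 + 2 + 3 + 4 + 5 + 6 + 7 + 8 + 9 + 10 + 11 + 12) / 12 = 13/2.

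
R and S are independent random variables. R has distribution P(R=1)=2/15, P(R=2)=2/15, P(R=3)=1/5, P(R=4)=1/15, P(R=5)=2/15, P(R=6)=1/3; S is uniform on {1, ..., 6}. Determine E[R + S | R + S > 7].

P(R + S > 7) = 22/45.
Summing (R+S)·P(x,y) over outcomes with R + S > 7 gives 14/3.
E[R + S | R + S > 7] = (14/3) / (22/45) = 105/11.

105/11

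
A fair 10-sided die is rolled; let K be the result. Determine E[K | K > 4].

15/2

Given K > 4, K is equally likely to be any of {5, 6, 7, 8, 9, 10}.
E[K | K > 4] = (5 + 6 + 7 + 8 + 9 + 10) / 6 = 15/2.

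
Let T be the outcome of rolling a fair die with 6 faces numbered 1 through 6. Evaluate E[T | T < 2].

1

Given T < 2, T is equally likely to be any of {1}.
E[T | T < 2] = (1) / 1 = 1.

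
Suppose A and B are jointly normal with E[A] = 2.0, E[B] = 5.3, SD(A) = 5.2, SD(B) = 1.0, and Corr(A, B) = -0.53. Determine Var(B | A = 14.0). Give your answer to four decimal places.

0.7191

Var(B | A=x) = (1 − ρ²)·σ_B².
Var(B | A=14.0) = (1.0)²·(1 − (-0.53)²) = 1·0.7191 = 0.7191.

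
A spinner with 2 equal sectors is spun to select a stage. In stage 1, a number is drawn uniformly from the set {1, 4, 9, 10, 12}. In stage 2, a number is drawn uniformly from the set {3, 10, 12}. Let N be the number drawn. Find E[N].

233/30

E[N | stage 1] = (1+4+9+10+12)/5 = 36/5.
E[N | stage 2] = (3+10+12)/3 = 25/3.
E[N] = (1/2)·(36/5) + (1/2)·(25/3) = 233/30.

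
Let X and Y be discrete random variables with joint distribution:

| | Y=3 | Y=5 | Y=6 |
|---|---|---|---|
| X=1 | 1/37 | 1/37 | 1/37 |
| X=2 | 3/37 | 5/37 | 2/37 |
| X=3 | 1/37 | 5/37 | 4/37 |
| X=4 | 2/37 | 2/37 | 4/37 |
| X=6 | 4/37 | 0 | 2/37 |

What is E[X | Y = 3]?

42/11

P(Y = 3) = 11/37.
Summing X·P(X=x,Y=y) over the conditioning event gives 42/37.
E[X | Y = 3] = (42/37) / (11/37) = 42/11.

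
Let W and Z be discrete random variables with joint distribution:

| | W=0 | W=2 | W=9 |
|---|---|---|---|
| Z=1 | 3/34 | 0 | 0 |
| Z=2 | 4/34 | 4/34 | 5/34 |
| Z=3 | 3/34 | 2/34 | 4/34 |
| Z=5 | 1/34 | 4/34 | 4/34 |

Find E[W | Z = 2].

53/13

P(Z = 2) = 13/34.
Σ W·P over the event = 0·(4/34) + 2·(4/34) + 9·(5/34) = 53/34.
E[W | Z = 2] = (53/34) / (13/34) = 53/13.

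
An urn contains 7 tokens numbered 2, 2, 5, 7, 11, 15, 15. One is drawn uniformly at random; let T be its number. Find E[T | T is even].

2

P(T is even) = 2/7.
Σ over the event: 2·2/7 = 4/7.
E[T | T is even] = (4/7) / (2/7) = 2.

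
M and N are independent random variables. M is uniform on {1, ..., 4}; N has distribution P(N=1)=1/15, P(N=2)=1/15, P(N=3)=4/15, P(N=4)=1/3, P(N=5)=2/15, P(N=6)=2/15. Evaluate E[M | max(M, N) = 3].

15/7

P(max(M, N) = 3) = 7/30.
Summing M·P(x,y) over outcomes with max(M, N) = 3 gives 1/2.
E[M | max(M, N) = 3] = (1/2) / (7/30) = 15/7.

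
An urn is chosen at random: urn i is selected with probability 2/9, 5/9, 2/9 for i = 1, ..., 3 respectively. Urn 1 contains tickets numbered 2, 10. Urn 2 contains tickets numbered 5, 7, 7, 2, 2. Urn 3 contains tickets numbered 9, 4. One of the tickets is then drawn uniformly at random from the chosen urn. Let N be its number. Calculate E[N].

16/3

E[N | urn 1] = (2+10)/2 = 6.
E[N | urn 2] = (5+7+7+2+2)/5 = 23/5.
E[N | urn 3] = (9+4)/2 = 13/2.
By the law of total expectation,
E[N] = (2/9)·(6) + (5/9)·(23/5) + (2/9)·(13/2) = 16/3.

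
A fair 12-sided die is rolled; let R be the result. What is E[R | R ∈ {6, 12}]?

9

P(R ∈ {6, 12}) = 1/6.
Σ over the event: 6·1/12 + 12·1/12 = 3/2.
E[R | R ∈ {6, 12}] = (3/2) / (1/6) = 9.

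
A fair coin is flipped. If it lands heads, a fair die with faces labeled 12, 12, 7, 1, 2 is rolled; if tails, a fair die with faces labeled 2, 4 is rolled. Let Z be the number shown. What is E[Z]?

E[Z | heads] = (12+12+7+1+2)/5 = 34/5.
E[Z | tails] = (2+4)/2 = 3.
E[Z] = (1/2)·(34/5) + (1/2)·(3) = 49/10.

49/10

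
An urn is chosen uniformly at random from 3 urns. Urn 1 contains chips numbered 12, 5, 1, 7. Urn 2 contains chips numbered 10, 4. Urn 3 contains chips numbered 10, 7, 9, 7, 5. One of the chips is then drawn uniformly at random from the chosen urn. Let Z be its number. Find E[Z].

139/20

E[Z | urn 1] = (12+5+1+7)/4 = 25/4.
E[Z | urn 2] = (10+4)/2 = 7.
E[Z | urn 3] = (10+7+9+7+5)/5 = 38/5.
By the law of total expectation,
E[Z] = (1/3)·(25/4) + (1/3)·(7) + (1/3)·(38/5) = 139/20.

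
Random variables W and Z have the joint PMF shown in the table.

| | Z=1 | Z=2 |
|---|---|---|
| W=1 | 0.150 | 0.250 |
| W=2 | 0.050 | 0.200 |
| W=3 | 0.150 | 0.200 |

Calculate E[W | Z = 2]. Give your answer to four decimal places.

P(Z = 2) = 0.650.
Σ W·P over the event = 1·(0.250) + 2·(0.200) + 3·(0.200) = 1.250.
E[W | Z = 2] = (1.250) / (0.650) = 1.9231.

1.9231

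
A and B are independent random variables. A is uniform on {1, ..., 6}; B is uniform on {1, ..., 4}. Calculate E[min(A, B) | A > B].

P(A > B) = 7/12.
Summing min(A,B)·P(x,y) over outcomes with A > B gives 5/4.
E[min(A, B) | A > B] = (5/4) / (7/12) = 15/7.

15/7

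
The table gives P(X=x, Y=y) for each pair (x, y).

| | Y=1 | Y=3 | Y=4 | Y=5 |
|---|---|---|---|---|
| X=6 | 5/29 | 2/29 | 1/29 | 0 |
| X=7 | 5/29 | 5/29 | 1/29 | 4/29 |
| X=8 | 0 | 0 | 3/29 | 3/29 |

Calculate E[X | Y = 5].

52/7

P(Y = 5) = 7/29.
Σ X·P over the event = 7·(4/29) + 8·(3/29) = 52/29.
E[X | Y = 5] = (52/29) / (7/29) = 52/7.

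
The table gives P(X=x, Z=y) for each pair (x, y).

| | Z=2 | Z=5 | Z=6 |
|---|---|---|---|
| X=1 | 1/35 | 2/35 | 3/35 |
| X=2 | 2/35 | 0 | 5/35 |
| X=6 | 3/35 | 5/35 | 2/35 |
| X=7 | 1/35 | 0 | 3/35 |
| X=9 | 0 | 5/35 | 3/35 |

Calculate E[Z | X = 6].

43/10

P(X = 6) = 2/7.
Σ Z·P over the event = 2·(3/35) + 5·(5/35) + 6·(2/35) = 43/35.
E[Z | X = 6] = (43/35) / (2/7) = 43/10.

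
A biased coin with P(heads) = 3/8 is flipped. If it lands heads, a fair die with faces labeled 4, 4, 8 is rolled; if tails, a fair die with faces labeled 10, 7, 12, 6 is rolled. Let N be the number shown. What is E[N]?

239/32

E[N | heads] = (4+4+8)/3 = 16/3.
E[N | tails] = (10+7+12+6)/4 = 35/4.
E[N] = (3/8)·(16/3) + (5/8)·(35/4) = 239/32.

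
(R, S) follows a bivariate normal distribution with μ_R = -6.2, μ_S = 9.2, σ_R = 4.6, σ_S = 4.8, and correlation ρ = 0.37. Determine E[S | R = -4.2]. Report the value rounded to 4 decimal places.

9.9722

For a bivariate normal, E[S | R=x] = μ_S + ρ·(σ_S/σ_R)·(x − μ_R).
E[S | R=-4.2] = 9.2 + (0.37)·(4.8/4.6)·(-4.2 − (-6.2)) = 9.2 + (0.38609)·(2) = 9.9722.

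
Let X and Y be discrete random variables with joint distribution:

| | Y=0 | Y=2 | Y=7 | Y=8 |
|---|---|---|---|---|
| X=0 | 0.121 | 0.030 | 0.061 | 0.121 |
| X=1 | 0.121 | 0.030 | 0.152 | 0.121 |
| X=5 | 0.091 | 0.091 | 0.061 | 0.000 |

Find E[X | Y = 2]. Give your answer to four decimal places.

P(Y = 2) = 0.151.
Σ X·P over the event = 0·(0.030) + 1·(0.030) + 5·(0.091) = 0.485.
E[X | Y = 2] = (0.485) / (0.151) = 3.2119.

3.2119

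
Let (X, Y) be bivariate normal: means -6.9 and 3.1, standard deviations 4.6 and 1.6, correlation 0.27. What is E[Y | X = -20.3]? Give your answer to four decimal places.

1.8416

E[Y | X=x] = μ_Y + ρ(σ_Y/σ_X)(x − μ_X) for jointly normal variables.
E[Y | X=-20.3] = 3.1 + (0.27)·(1.6/4.6)·(-20.3 − (-6.9)) = 3.1 + (0.093913)·(-13.4) = 1.8416.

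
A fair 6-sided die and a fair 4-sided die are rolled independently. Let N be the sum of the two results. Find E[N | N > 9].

10

P(N > 9) = 1/24.
Σ over the event: 10·1/24 = 5/12.
E[N | N > 9] = (5/12) / (1/24) = 10.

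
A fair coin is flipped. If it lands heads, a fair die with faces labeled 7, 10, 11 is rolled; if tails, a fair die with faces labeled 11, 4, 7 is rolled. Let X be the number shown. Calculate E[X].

E[X | heads] = (7+10+11)/3 = 28/3.
E[X | tails] = (11+4+7)/3 = 22/3.
E[X] = (1/2)·(28/3) + (1/2)·(22/3) = 25/3.

25/3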